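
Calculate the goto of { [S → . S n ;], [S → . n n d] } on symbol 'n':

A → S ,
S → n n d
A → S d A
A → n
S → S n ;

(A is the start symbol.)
{ [S → n . n d] }

GOTO(I, 'n') = CLOSURE({ [A → αX.β] : [A → α.Xβ] ∈ I, X = 'n' })

Items with dot before 'n', with the dot advanced:
  [S → . n n d] → [S → n . n d]
Closure adds nothing (no advanced item has the dot before a non-terminal).

GOTO = { [S → n . n d] }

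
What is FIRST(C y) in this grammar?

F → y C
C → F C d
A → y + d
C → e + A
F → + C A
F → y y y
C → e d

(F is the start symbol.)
FIRST sets of the non-terminals involved (from the grammar, by fixed-point iteration):
  FIRST(C) = { '+', 'e', 'y' }

To compute FIRST(C y), process the symbols left to right:
Symbol C is a non-terminal. Add FIRST(C) \ {ε} = { '+', 'e', 'y' }
C is not nullable (ε ∉ FIRST(C)), so stop here.
FIRST(C y) = { '+', 'e', 'y' }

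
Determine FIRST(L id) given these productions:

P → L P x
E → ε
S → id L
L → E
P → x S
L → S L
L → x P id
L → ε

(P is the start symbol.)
{ 'id', 'x' }

FIRST sets of the non-terminals involved (from the grammar, by fixed-point iteration):
  FIRST(L) = { 'id', 'x', ε }

To compute FIRST(L id), process the symbols left to right:
Symbol L is a non-terminal. Add FIRST(L) \ {ε} = { 'id', 'x' }
L is nullable (ε ∈ FIRST(L)), continue to the next symbol.
Symbol id is a terminal. Add 'id' and stop.
FIRST(L id) = { 'id', 'x' }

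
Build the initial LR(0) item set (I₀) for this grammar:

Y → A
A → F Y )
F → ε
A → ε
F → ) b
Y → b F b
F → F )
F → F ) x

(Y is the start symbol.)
{ [A → . F Y )], [A → .], [F → . ) b], [F → . F ) x], [F → . F )], [F → .], [Y → . A], [Y → . b F b], [Y' → . Y] }

First, augment the grammar with Y' → Y
I₀ = CLOSURE({ [Y' → . Y] }):
  [Y' → . Y] has the dot before Y: add [Y → . A], [Y → . b F b]
  [Y → . A] has the dot before A: add [A → . F Y )], [A → .]
  [A → . F Y )] has the dot before F: add [F → .], [F → . ) b], [F → . F )], [F → . F ) x]
No further items can be added.

I₀ = { [A → . F Y )], [A → .], [F → . ) b], [F → . F ) x], [F → . F )], [F → .], [Y → . A], [Y → . b F b], [Y' → . Y] }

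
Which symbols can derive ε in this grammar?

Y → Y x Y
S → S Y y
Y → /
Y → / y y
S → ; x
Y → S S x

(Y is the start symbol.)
A non-terminal is nullable if it can derive ε (the empty string): either it has an ε-production, or it has a production whose right-hand side consists entirely of nullable non-terminals.

There are no ε-productions, so no non-terminal can derive ε.
No non-terminals are nullable.

Answer: None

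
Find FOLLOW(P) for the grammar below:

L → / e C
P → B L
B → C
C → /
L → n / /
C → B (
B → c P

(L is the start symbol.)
In B → c P: P is at the end, add FOLLOW(B)

The FOLLOW sets referred to above (computed the same way, to a fixed point):
  FOLLOW(B) = { '(', '/', 'n' }

Taking the union: FOLLOW(P) = { '(', '/', 'n' }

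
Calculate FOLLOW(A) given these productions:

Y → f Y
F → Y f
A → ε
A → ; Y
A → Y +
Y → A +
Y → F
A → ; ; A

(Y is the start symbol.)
In Y → A +: A is followed by '+', add FIRST('+') \ {ε} = { '+' }
In A → ; ; A: A is at the end; this adds FOLLOW(A) to itself — nothing new

Taking the union: FOLLOW(A) = { '+' }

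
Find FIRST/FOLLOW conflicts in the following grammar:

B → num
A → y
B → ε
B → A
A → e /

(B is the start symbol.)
Nullable non-terminals: B.
FIRST sets used below: FIRST(A) = { 'e', 'y' }

B: nullable alternative(s) B → ε; FOLLOW(B) = { $ }
  B → num: FIRST \ {ε} = { 'num' } — disjoint from FOLLOW(B)
  B → ε: FIRST \ {ε} = { } — this is the only nullable alternative, skip
  B → A: FIRST \ {ε} = { 'e', 'y' } — disjoint from FOLLOW(B)

A has no nullable alternative, so no FIRST/FOLLOW check is needed there.

No FIRST/FOLLOW conflicts found.

Answer: No FIRST/FOLLOW conflicts.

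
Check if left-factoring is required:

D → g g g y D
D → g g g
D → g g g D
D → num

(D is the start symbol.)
Yes, D has productions with common prefix 'g g g'

Left-factoring is needed when two productions for the same non-terminal
share a common prefix on the right-hand side.

Productions for D:
  D → g g g y D
  D → g g g
  D → g g g D
  D → num

Found common prefix 'g g g' in productions for D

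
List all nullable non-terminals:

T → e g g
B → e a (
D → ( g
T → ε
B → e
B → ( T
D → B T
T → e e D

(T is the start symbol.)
{ 'T' }

A non-terminal is nullable if it can derive ε (the empty string): either it has an ε-production, or it has a production whose right-hand side consists entirely of nullable non-terminals.

ε-productions: T → ε
So T is immediately nullable.
No further non-terminal can be added: every production for the remaining non-terminals contains a terminal or a non-nullable non-terminal.
Nullable = { 'T' }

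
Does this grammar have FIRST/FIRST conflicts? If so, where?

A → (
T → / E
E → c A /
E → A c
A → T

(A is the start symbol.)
No FIRST/FIRST conflicts.

A FIRST/FIRST conflict occurs when two productions N → α and N → β for the same non-terminal have FIRST(α) ∩ FIRST(β) ≠ ∅ (with ε ∈ FIRST of a nullable right-hand side, so two nullable alternatives also conflict).

FIRST sets of the non-terminals at (or reachable through a nullable prefix from) the front of some alternative:
  FIRST(T) = { '/' }
  FIRST(A) = { '(', '/' }

Productions for A:
  A → (: FIRST = { '(' }
  A → T: FIRST = { '/' }
Productions for E:
  E → c A /: FIRST = { 'c' }
  E → A c: FIRST = { '(', '/' }
T has only one production, so no FIRST/FIRST conflict is possible there.

All alternatives of each non-terminal have pairwise disjoint FIRST sets.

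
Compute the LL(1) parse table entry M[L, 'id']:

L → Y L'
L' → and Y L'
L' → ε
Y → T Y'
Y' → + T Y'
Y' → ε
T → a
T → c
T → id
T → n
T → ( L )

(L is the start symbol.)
L → Y L'

To find M[L, 'id'], we find productions for L where 'id' is in the predict set (PREDICT(N → α) = (FIRST(α) \ {ε}) ∪ (FOLLOW(N) if α ⇒* ε)).

Relevant sets:
  FIRST(Y) = { '(', 'a', 'c', 'id', 'n' }

L → Y L': PREDICT = { '(', 'a', 'c', 'id', 'n' }
  'id' is in predict set, so this production goes in M[L, 'id']

M[L, 'id'] = L → Y L'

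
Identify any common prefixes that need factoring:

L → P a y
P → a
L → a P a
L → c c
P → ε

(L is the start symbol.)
No, left-factoring is not needed

Left-factoring is needed when two productions for the same non-terminal
share a common prefix on the right-hand side.

Productions for L:
  L → P a y
  L → a P a
  L → c c
Productions for P:
  P → a
  P → ε

No common prefixes found.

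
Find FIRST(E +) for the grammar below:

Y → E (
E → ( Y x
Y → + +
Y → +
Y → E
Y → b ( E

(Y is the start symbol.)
{ '(' }

FIRST sets of the non-terminals involved (from the grammar, by fixed-point iteration):
  FIRST(E) = { '(' }

To compute FIRST(E +), process the symbols left to right:
Symbol E is a non-terminal. Add FIRST(E) \ {ε} = { '(' }
E is not nullable (ε ∉ FIRST(E)), so stop here.
FIRST(E +) = { '(' }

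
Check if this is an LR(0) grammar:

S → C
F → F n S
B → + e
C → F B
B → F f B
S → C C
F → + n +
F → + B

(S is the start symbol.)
Augment with S' → S and build the canonical LR(0) collection (I0 = CLOSURE({[S' → . S]}), then GOTO on every symbol after a dot until no new states appear). It has 17 states:
  I0: { [C → . F B], [F → . + B], [F → . + n +], [F → . F n S], [S → . C C], [S → . C], [S' → . S] }  — shift
  I1: { [B → . + e], [B → . F f B], [F → + . B], [F → + . n +], [F → . + B], [F → . + n +], [F → . F n S] }  — shift
  I2: { [C → . F B], [F → . + B], [F → . + n +], [F → . F n S], [S → C . C], [S → C .] }  — shift, reduce
  I3: { [B → . + e], [B → . F f B], [C → F . B], [F → . + B], [F → . + n +], [F → . F n S], [F → F . n S] }  — shift
  I4: { [S' → S .] }  — accept
  I5: { [B → + . e], [B → . + e], [B → . F f B], [F → + . B], [F → + . n +], [F → . + B], [F → . + n +], [F → . F n S] }  — shift
  I6: { [C → F B .] }  — reduce
  I7: { [B → F . f B], [F → F . n S] }  — shift
  I8: { [C → . F B], [F → . + B], [F → . + n +], [F → . F n S], [F → F n . S], [S → . C C], [S → . C] }  — shift
  I9: { [F → F n S .] }  — reduce
  I10: { [B → . + e], [B → . F f B], [B → F f . B], [F → . + B], [F → . + n +], [F → . F n S] }  — shift
  I11: { [B → F f B .] }  — reduce
  I12: { [F → + B .] }  — reduce
  I13: { [B → + e .] }  — reduce
  I14: { [F → + n . +] }  — shift
  I15: { [F → + n + .] }  — reduce
  I16: { [S → C C .] }  — reduce

Conflict in state I2:
  Shift-reduce conflict between [S → C .] and [F → . + B]
So the grammar is NOT LR(0).

Answer: No. Shift-reduce conflict between [S → C .] and [F → . + B]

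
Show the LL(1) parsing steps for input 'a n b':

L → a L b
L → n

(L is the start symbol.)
Stack is shown with the top on the left.

Stack    Input    Action
------------------------
L $      a n b $  output L → a L b
a L b $  a n b $  match 'a'
L b $    n b $    output L → n
n b $    n b $    match 'n'
b $      b $      match 'b'
$        $        accept

The string is accepted.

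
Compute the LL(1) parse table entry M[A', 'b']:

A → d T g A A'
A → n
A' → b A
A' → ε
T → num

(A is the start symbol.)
A' → b A, A' → ε

To find M[A', 'b'], we find productions for A' where 'b' is in the predict set (PREDICT(N → α) = (FIRST(α) \ {ε}) ∪ (FOLLOW(N) if α ⇒* ε)).

Relevant sets:
  FOLLOW(A') = { $, 'b' }

A' → b A: PREDICT = { 'b' }
  'b' is in predict set, so this production goes in M[A', 'b']
A' → ε: PREDICT = { $, 'b' }
  'b' is in predict set, so this production goes in M[A', 'b']

M[A', 'b'] = A' → b A, A' → ε  (a multiply-defined cell — the grammar is not LL(1))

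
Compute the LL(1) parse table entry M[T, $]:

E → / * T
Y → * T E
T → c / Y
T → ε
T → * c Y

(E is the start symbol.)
To find M[T, $], we find productions for T where $ is in the predict set (PREDICT(N → α) = (FIRST(α) \ {ε}) ∪ (FOLLOW(N) if α ⇒* ε)).

Relevant sets:
  FOLLOW(T) = { $, '/' }

T → c / Y: PREDICT = { 'c' }
T → ε: PREDICT = { $, '/' }
  $ is in predict set, so this production goes in M[T, $]
T → * c Y: PREDICT = { '*' }

M[T, $] = T → ε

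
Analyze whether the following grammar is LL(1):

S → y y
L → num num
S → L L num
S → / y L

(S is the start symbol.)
A grammar is LL(1) if for each non-terminal N with multiple productions, the predict sets of those productions are pairwise disjoint, where PREDICT(N → α) = (FIRST(α) \ {ε}) ∪ (FOLLOW(N) if α ⇒* ε).

Relevant sets:
  FIRST(L) = { 'num' }

For S:
  PREDICT(S → y y) = { 'y' }
  PREDICT(S → L L num) = { 'num' }
  PREDICT(S → '/' y L) = { '/' }
L has a single production, so nothing to check there.

All predict sets are disjoint. The grammar IS LL(1).

Answer: Yes, the grammar is LL(1).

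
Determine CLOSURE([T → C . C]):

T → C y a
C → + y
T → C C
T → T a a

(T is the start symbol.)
To compute CLOSURE, for each item [A → α.Bβ] where B is a non-terminal, add [B → .γ] for all productions B → γ; repeat for the newly added items until nothing changes.

Start with: [T → C . C]
  [T → C . C] has the dot before C: add [C → . + y]
No further items can be added.

CLOSURE = { [C → . + y], [T → C . C] }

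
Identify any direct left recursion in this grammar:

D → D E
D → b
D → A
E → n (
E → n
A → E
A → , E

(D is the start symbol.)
D → D E: LEFT RECURSIVE (starts with D)
D → b: starts with b
D → A: starts with A
E → n (: starts with n
E → n: starts with n
A → E: starts with E
A → , E: starts with ','

The grammar has direct left recursion on: D.

Answer: Yes, D is left-recursive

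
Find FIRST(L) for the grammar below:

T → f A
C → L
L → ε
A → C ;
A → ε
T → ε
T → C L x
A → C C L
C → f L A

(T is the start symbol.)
To compute FIRST(L), examine every production with L on the left-hand side, reading each right-hand side left to right until a non-nullable symbol is reached.

From L → ε:
  - ε-production, so ε ∈ FIRST(L)

Collecting: FIRST(L) = { ε }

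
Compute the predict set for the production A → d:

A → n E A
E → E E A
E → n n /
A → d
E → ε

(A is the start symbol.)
{ 'd' }

PREDICT(A → d) = (FIRST(RHS) \ {ε}) ∪ (FOLLOW(A) if ε ∈ FIRST(RHS), i.e. RHS ⇒* ε)
FIRST(d) = { 'd' }
ε ∉ FIRST(d), so FOLLOW(A) is not added.
PREDICT(A → d) = { 'd' }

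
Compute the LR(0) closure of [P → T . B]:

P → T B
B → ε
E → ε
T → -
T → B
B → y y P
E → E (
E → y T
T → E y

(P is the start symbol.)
{ [B → . y y P], [B → .], [P → T . B] }

Start with: [P → T . B]
  [P → T . B] has the dot before B: add [B → .], [B → . y y P]
No further items can be added.

CLOSURE = { [B → . y y P], [B → .], [P → T . B] }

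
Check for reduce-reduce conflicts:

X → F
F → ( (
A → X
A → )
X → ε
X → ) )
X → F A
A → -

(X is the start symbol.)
Yes — I3: [X → .] vs [X → F .]

A reduce-reduce conflict occurs when an LR(0) state has two complete items [A → α .] and [B → β .] — both call for a reduction, and with no lookahead the parser cannot choose between them.

Augment with X' → X and build the canonical LR(0) collection (I0 = CLOSURE({[X' → . X]}), then GOTO on every symbol after a dot until no new states appear). It has 11 states:
  I0: { [F → . ( (], [X → . ) )], [X → . F A], [X → . F], [X → .], [X' → . X] }  — shift, reduce
  I1: { [F → ( . (] }  — shift
  I2: { [X → ) . )] }  — shift
  I3: { [A → . )], [A → . -], [A → . X], [F → . ( (], [X → . ) )], [X → . F A], [X → . F], [X → .], [X → F . A], [X → F .] }  — shift, 2 reduces
  I4: { [X' → X .] }  — accept
  I5: { [A → ) .], [X → ) . )] }  — shift, reduce
  I6: { [A → - .] }  — reduce
  I7: { [X → F A .] }  — reduce
  I8: { [A → X .] }  — reduce
  I9: { [X → ) ) .] }  — reduce
  I10: { [F → ( ( .] }  — reduce

I3 contains complete items [X → .], [X → F .] — reduce-reduce conflict.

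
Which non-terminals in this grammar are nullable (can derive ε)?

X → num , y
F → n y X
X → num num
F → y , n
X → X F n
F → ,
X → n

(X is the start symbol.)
There are no ε-productions, so no non-terminal can derive ε.
No non-terminals are nullable.

Answer: None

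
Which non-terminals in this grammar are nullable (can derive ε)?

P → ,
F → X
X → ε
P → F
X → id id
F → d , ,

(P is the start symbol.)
ε-productions: X → ε
So X is immediately nullable.
F → X: every symbol on the right is nullable, so F is nullable too.
P → F: every symbol on the right is nullable, so P is nullable too.
Every non-terminal is now nullable.
Nullable = { 'F', 'P', 'X' }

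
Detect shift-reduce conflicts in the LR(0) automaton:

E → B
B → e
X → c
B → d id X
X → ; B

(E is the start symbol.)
No shift-reduce conflicts

Augment with E' → E and build the canonical LR(0) collection (I0 = CLOSURE({[E' → . E]}), then GOTO on every symbol after a dot until no new states appear). It has 10 states:
  I0: { [B → . d id X], [B → . e], [E → . B], [E' → . E] }  — shift
  I1: { [E → B .] }  — reduce
  I2: { [E' → E .] }  — accept
  I3: { [B → d . id X] }  — shift
  I4: { [B → e .] }  — reduce
  I5: { [B → d id . X], [X → . ; B], [X → . c] }  — shift
  I6: { [B → . d id X], [B → . e], [X → ; . B] }  — shift
  I7: { [B → d id X .] }  — reduce
  I8: { [X → c .] }  — reduce
  I9: { [X → ; B .] }  — reduce

No state contains both a complete item and a shift item.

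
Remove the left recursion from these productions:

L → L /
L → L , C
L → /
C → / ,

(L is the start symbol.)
L is directly left-recursive. The standard transformation for
  A → A α₁ | ... | A α_m | β₁ | ... | β_n
is
  A  → β₁ A' | ... | β_n A'
  A' → α₁ A' | ... | α_m A' | ε

L → / becomes L → / L'
L → L / becomes L' → / L'
L → L , C becomes L' → , C L'
Add L' → ε

Productions for other non-terminals are unchanged:
  C → / ,

Resulting grammar:
L → / L'
L' → / L'
L' → , C L'
L' → ε
C → / ,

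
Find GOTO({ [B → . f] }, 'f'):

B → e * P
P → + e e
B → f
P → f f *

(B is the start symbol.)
GOTO(I, 'f') = CLOSURE({ [A → αX.β] : [A → α.Xβ] ∈ I, X = 'f' })

Items with dot before 'f', with the dot advanced:
  [B → . f] → [B → f .]
Closure adds nothing (no advanced item has the dot before a non-terminal).

GOTO = { [B → f .] }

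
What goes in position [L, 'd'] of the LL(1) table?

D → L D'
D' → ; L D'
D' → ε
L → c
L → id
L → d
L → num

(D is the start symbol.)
To find M[L, 'd'], we find productions for L where 'd' is in the predict set (PREDICT(N → α) = (FIRST(α) \ {ε}) ∪ (FOLLOW(N) if α ⇒* ε)).

L → c: PREDICT = { 'c' }
L → id: PREDICT = { 'id' }
L → d: PREDICT = { 'd' }
  'd' is in predict set, so this production goes in M[L, 'd']
L → num: PREDICT = { 'num' }

M[L, 'd'] = L → d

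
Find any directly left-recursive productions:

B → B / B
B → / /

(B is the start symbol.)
Yes, B is left-recursive

B → B / B: LEFT RECURSIVE (starts with B)
B → / /: starts with '/'

The grammar has direct left recursion on: B.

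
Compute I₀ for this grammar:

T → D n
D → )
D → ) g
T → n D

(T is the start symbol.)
First, augment the grammar with T' → T
I₀ = CLOSURE({ [T' → . T] }):
  [T' → . T] has the dot before T: add [T → . D n], [T → . n D]
  [T → . D n] has the dot before D: add [D → . )], [D → . ) g]
No further items can be added.

I₀ = { [D → . ) g], [D → . )], [T → . D n], [T → . n D], [T' → . T] }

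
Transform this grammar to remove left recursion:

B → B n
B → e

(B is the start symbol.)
B is directly left-recursive. The standard transformation for
  A → A α₁ | ... | A α_m | β₁ | ... | β_n
is
  A  → β₁ A' | ... | β_n A'
  A' → α₁ A' | ... | α_m A' | ε

B → e becomes B → e B'
B → B n becomes B' → n B'
Add B' → ε

Resulting grammar:
B → e B'
B' → n B'
B' → ε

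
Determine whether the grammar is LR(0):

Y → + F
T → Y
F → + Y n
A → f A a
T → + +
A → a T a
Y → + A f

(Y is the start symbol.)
No. Shift-reduce conflict between [T → + + .] and [Y → . + A f]

A grammar is LR(0) if no state in the canonical LR(0) collection has:
  - both a shift item (dot before a terminal) and a complete item (shift-reduce conflict), or
  - two or more complete items (reduce-reduce conflict; the accept item [Y' → Y .] counts as a complete item here).

Augment with Y' → Y and build the canonical LR(0) collection (I0 = CLOSURE({[Y' → . Y]}), then GOTO on every symbol after a dot until no new states appear). It has 18 states:
  I0: { [Y → . + A f], [Y → . + F], [Y' → . Y] }  — shift
  I1: { [A → . a T a], [A → . f A a], [F → . + Y n], [Y → + . A f], [Y → + . F] }  — shift
  I2: { [Y' → Y .] }  — accept
  I3: { [F → + . Y n], [Y → . + A f], [Y → . + F] }  — shift
  I4: { [Y → + A . f] }  — shift
  I5: { [Y → + F .] }  — reduce
  I6: { [A → a . T a], [T → . + +], [T → . Y], [Y → . + A f], [Y → . + F] }  — shift
  I7: { [A → . a T a], [A → . f A a], [A → f . A a] }  — shift
  I8: { [A → f A . a] }  — shift
  I9: { [A → f A a .] }  — reduce
  I10: { [A → . a T a], [A → . f A a], [F → . + Y n], [T → + . +], [Y → + . A f], [Y → + . F] }  — shift
  I11: { [A → a T . a] }  — shift
  I12: { [T → Y .] }  — reduce
  I13: { [A → a T a .] }  — reduce
  I14: { [F → + . Y n], [T → + + .], [Y → . + A f], [Y → . + F] }  — shift, reduce
  I15: { [F → + Y . n] }  — shift
  I16: { [F → + Y n .] }  — reduce
  I17: { [Y → + A f .] }  — reduce

Conflict in state I14:
  Shift-reduce conflict between [T → + + .] and [Y → . + A f]
So the grammar is NOT LR(0).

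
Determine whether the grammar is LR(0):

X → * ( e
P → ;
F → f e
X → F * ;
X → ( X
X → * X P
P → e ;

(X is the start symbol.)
A grammar is LR(0) if no state in the canonical LR(0) collection has:
  - both a shift item (dot before a terminal) and a complete item (shift-reduce conflict), or
  - two or more complete items (reduce-reduce conflict; the accept item [X' → X .] counts as a complete item here).

Augment with X' → X and build the canonical LR(0) collection (I0 = CLOSURE({[X' → . X]}), then GOTO on every symbol after a dot until no new states appear). It has 17 states:
  I0: { [F → . f e], [X → . ( X], [X → . * ( e], [X → . * X P], [X → . F * ;], [X' → . X] }  — shift
  I1: { [F → . f e], [X → ( . X], [X → . ( X], [X → . * ( e], [X → . * X P], [X → . F * ;] }  — shift
  I2: { [F → . f e], [X → * . ( e], [X → * . X P], [X → . ( X], [X → . * ( e], [X → . * X P], [X → . F * ;] }  — shift
  I3: { [X → F . * ;] }  — shift
  I4: { [X' → X .] }  — accept
  I5: { [F → f . e] }  — shift
  I6: { [F → f e .] }  — reduce
  I7: { [X → F * . ;] }  — shift
  I8: { [X → F * ; .] }  — reduce
  I9: { [F → . f e], [X → ( . X], [X → * ( . e], [X → . ( X], [X → . * ( e], [X → . * X P], [X → . F * ;] }  — shift
  I10: { [P → . ;], [P → . e ;], [X → * X . P] }  — shift
  I11: { [P → ; .] }  — reduce
  I12: { [X → * X P .] }  — reduce
  I13: { [P → e . ;] }  — shift
  I14: { [P → e ; .] }  — reduce
  I15: { [X → ( X .] }  — reduce
  I16: { [X → * ( e .] }  — reduce

Every state is either a pure shift/goto state or contains exactly one complete item and nothing to shift — no conflicts. The grammar is LR(0).

Answer: Yes, the grammar is LR(0)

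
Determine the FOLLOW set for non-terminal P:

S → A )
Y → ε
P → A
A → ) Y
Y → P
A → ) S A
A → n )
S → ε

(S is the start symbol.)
{ ')' }

To compute FOLLOW(P), find every occurrence of P on a right-hand side N → α P β: add FIRST(β) \ {ε}, and if β is empty or nullable also add FOLLOW(N). Iterate to a fixed point.

In Y → P: P is at the end, add FOLLOW(Y)

The FOLLOW sets referred to above (computed the same way, to a fixed point):
  FOLLOW(Y) = { ')' }

Taking the union: FOLLOW(P) = { ')' }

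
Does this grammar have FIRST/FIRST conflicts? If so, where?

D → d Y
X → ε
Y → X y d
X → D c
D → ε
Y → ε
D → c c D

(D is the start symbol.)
No FIRST/FIRST conflicts.

A FIRST/FIRST conflict occurs when two productions N → α and N → β for the same non-terminal have FIRST(α) ∩ FIRST(β) ≠ ∅ (with ε ∈ FIRST of a nullable right-hand side, so two nullable alternatives also conflict).

FIRST sets of the non-terminals at (or reachable through a nullable prefix from) the front of some alternative:
  FIRST(D) = { 'c', 'd', ε }
  FIRST(X) = { 'c', 'd', ε }

Productions for D:
  D → d Y: FIRST = { 'd' }
  D → ε: FIRST = { ε }
  D → c c D: FIRST = { 'c' }
Productions for X:
  X → ε: FIRST = { ε }
  X → D c: FIRST = { 'c', 'd' }
Productions for Y:
  Y → X y d: FIRST = { 'c', 'd', 'y' }
  Y → ε: FIRST = { ε }

All alternatives of each non-terminal have pairwise disjoint FIRST sets.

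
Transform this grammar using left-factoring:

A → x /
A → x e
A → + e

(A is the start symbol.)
Left-factoring transforms A → αβ₁ | αβ₂ into A → αA' and A' → β₁ | β₂
(α is the longest common prefix among the alternatives). Repeat until
no nonterminal has two alternatives with a common prefix.

Round 1: A has alternatives sharing prefix 'x'. Introduce A': A → x A'
  Add: A' → /
  Add: A' → e

No remaining common prefixes — done.

Resulting grammar:
A → x A'
A' → /
A' → e
A → + e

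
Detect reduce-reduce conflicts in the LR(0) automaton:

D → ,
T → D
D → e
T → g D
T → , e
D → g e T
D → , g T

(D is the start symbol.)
A reduce-reduce conflict occurs when an LR(0) state has two complete items [A → α .] and [B → β .] — both call for a reduction, and with no lookahead the parser cannot choose between them.

Augment with D' → D and build the canonical LR(0) collection (I0 = CLOSURE({[D' → . D]}), then GOTO on every symbol after a dot until no new states appear). It has 15 states:
  I0: { [D → . , g T], [D → . ,], [D → . e], [D → . g e T], [D' → . D] }  — shift
  I1: { [D → , . g T], [D → , .] }  — shift, reduce
  I2: { [D' → D .] }  — accept
  I3: { [D → e .] }  — reduce
  I4: { [D → g . e T] }  — shift
  I5: { [D → . , g T], [D → . ,], [D → . e], [D → . g e T], [D → g e . T], [T → . , e], [T → . D], [T → . g D] }  — shift
  I6: { [D → , . g T], [D → , .], [T → , . e] }  — shift, reduce
  I7: { [T → D .] }  — reduce
  I8: { [D → g e T .] }  — reduce
  I9: { [D → . , g T], [D → . ,], [D → . e], [D → . g e T], [D → g . e T], [T → g . D] }  — shift
  I10: { [T → g D .] }  — reduce
  I11: { [D → . , g T], [D → . ,], [D → . e], [D → . g e T], [D → e .], [D → g e . T], [T → . , e], [T → . D], [T → . g D] }  — shift, reduce
  I12: { [T → , e .] }  — reduce
  I13: { [D → , g . T], [D → . , g T], [D → . ,], [D → . e], [D → . g e T], [T → . , e], [T → . D], [T → . g D] }  — shift
  I14: { [D → , g T .] }  — reduce

No state contains more than one complete item.

Answer: No reduce-reduce conflicts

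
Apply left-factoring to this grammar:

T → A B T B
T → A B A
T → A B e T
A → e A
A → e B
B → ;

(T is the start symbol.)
T → A B T'
T' → T B
T' → A
T' → e T
A → e A'
A' → A
A' → B
B → ;

Left-factoring transforms A → αβ₁ | αβ₂ into A → αA' and A' → β₁ | β₂
(α is the longest common prefix among the alternatives). Repeat until
no nonterminal has two alternatives with a common prefix.

Round 1: T has alternatives sharing prefix 'A B'. Introduce T': T → A B T'
  Add: T' → T B
  Add: T' → A
  Add: T' → e T

Round 2: A has alternatives sharing prefix 'e'. Introduce A': A → e A'
  Add: A' → A
  Add: A' → B

No remaining common prefixes — done.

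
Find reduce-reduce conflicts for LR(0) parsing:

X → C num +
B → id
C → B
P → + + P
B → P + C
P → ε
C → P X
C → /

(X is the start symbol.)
No reduce-reduce conflicts

A reduce-reduce conflict occurs when an LR(0) state has two complete items [A → α .] and [B → β .] — both call for a reduction, and with no lookahead the parser cannot choose between them.

Augment with X' → X and build the canonical LR(0) collection (I0 = CLOSURE({[X' → . X]}), then GOTO on every symbol after a dot until no new states appear). It has 16 states:
  I0: { [B → . P + C], [B → . id], [C → . /], [C → . B], [C → . P X], [P → . + + P], [P → .], [X → . C num +], [X' → . X] }  — shift, reduce
  I1: { [P → + . + P] }  — shift
  I2: { [C → / .] }  — reduce
  I3: { [C → B .] }  — reduce
  I4: { [X → C . num +] }  — shift
  I5: { [B → . P + C], [B → . id], [B → P . + C], [C → . /], [C → . B], [C → . P X], [C → P . X], [P → . + + P], [P → .], [X → . C num +] }  — shift, reduce
  I6: { [X' → X .] }  — accept
  I7: { [B → id .] }  — reduce
  I8: { [B → . P + C], [B → . id], [B → P + . C], [C → . /], [C → . B], [C → . P X], [P → + . + P], [P → . + + P], [P → .] }  — shift, reduce
  I9: { [C → P X .] }  — reduce
  I10: { [P → + + . P], [P → + . + P], [P → . + + P], [P → .] }  — shift, reduce
  I11: { [B → P + C .] }  — reduce
  I12: { [P → + + P .] }  — reduce
  I13: { [X → C num . +] }  — shift
  I14: { [X → C num + .] }  — reduce
  I15: { [P → + + . P], [P → . + + P], [P → .] }  — shift, reduce

No state contains more than one complete item.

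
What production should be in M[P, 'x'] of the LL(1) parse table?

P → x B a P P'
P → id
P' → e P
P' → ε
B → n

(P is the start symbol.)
P → x B a P P'

To find M[P, 'x'], we find productions for P where 'x' is in the predict set (PREDICT(N → α) = (FIRST(α) \ {ε}) ∪ (FOLLOW(N) if α ⇒* ε)).

P → x B a P P': PREDICT = { 'x' }
  'x' is in predict set, so this production goes in M[P, 'x']
P → id: PREDICT = { 'id' }

M[P, 'x'] = P → x B a P P'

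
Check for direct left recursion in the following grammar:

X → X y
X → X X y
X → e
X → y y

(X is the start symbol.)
X → X y: LEFT RECURSIVE (starts with X)
X → X X y: LEFT RECURSIVE (starts with X)
X → e: starts with e
X → y y: starts with y

The grammar has direct left recursion on: X.

Answer: Yes, X is left-recursive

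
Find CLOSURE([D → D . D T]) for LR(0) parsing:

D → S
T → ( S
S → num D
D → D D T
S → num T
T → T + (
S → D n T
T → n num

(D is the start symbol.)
{ [D → . D D T], [D → . S], [D → D . D T], [S → . D n T], [S → . num D], [S → . num T] }

To compute CLOSURE, for each item [A → α.Bβ] where B is a non-terminal, add [B → .γ] for all productions B → γ; repeat for the newly added items until nothing changes.

Start with: [D → D . D T]
  [D → D . D T] has the dot before D: add [D → . S], [D → . D D T]
  [D → . S] has the dot before S: add [S → . num D], [S → . num T], [S → . D n T]
No further items can be added.

CLOSURE = { [D → . D D T], [D → . S], [D → D . D T], [S → . D n T], [S → . num D], [S → . num T] }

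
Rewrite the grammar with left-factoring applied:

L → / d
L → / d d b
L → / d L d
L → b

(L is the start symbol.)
Left-factoring transforms A → αβ₁ | αβ₂ into A → αA' and A' → β₁ | β₂
(α is the longest common prefix among the alternatives). Repeat until
no nonterminal has two alternatives with a common prefix.

Round 1: L has alternatives sharing prefix '/ d'. Introduce L': L → / d L'
  Add: L' → ε
  Add: L' → d b
  Add: L' → L d

No remaining common prefixes — done.

Resulting grammar:
L → / d L'
L' → ε
L' → d b
L' → L d
L → b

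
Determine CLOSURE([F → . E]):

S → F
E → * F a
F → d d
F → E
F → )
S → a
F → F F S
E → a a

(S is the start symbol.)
Start with: [F → . E]
  [F → . E] has the dot before E: add [E → . * F a], [E → . a a]
No further items can be added.

CLOSURE = { [E → . * F a], [E → . a a], [F → . E] }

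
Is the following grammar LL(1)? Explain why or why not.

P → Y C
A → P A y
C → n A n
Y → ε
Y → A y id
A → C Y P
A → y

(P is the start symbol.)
A grammar is LL(1) if for each non-terminal N with multiple productions, the predict sets of those productions are pairwise disjoint, where PREDICT(N → α) = (FIRST(α) \ {ε}) ∪ (FOLLOW(N) if α ⇒* ε).

Relevant sets:
  FIRST(P) = { 'n', 'y' }
  FIRST(C) = { 'n' }
  FIRST(A) = { 'n', 'y' }
  FOLLOW(Y) = { 'n', 'y' }

For A:
  PREDICT(A → P A y) = { 'n', 'y' }
  PREDICT(A → C Y P) = { 'n' }
  PREDICT(A → y) = { 'y' }
For Y:
  PREDICT(Y → ε) = { 'n', 'y' }
  PREDICT(Y → A y id) = { 'n', 'y' }
P, C have a single production, so nothing to check there.

Conflict found: Predict set conflict for A: { 'n' }
The grammar is NOT LL(1).

Answer: No. Predict set conflict for A: { 'n' }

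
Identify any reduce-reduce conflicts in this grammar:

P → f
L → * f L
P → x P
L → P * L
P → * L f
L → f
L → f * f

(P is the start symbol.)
Augment with P' → P and build the canonical LR(0) collection (I0 = CLOSURE({[P' → . P]}), then GOTO on every symbol after a dot until no new states appear). It has 19 states:
  I0: { [P → . * L f], [P → . f], [P → . x P], [P' → . P] }  — shift
  I1: { [L → . * f L], [L → . P * L], [L → . f * f], [L → . f], [P → * . L f], [P → . * L f], [P → . f], [P → . x P] }  — shift
  I2: { [P' → P .] }  — accept
  I3: { [P → f .] }  — reduce
  I4: { [P → . * L f], [P → . f], [P → . x P], [P → x . P] }  — shift
  I5: { [P → x P .] }  — reduce
  I6: { [L → * . f L], [L → . * f L], [L → . P * L], [L → . f * f], [L → . f], [P → * . L f], [P → . * L f], [P → . f], [P → . x P] }  — shift
  I7: { [P → * L . f] }  — shift
  I8: { [L → P . * L] }  — shift
  I9: { [L → f . * f], [L → f .], [P → f .] }  — shift, 2 reduces
  I10: { [L → f * . f] }  — shift
  I11: { [L → f * f .] }  — reduce
  I12: { [L → . * f L], [L → . P * L], [L → . f * f], [L → . f], [L → P * . L], [P → . * L f], [P → . f], [P → . x P] }  — shift
  I13: { [L → P * L .] }  — reduce
  I14: { [P → * L f .] }  — reduce
  I15: { [L → * f . L], [L → . * f L], [L → . P * L], [L → . f * f], [L → . f], [L → f . * f], [L → f .], [P → . * L f], [P → . f], [P → . x P], [P → f .] }  — shift, 2 reduces
  I16: { [L → * . f L], [L → . * f L], [L → . P * L], [L → . f * f], [L → . f], [L → f * . f], [P → * . L f], [P → . * L f], [P → . f], [P → . x P] }  — shift
  I17: { [L → * f L .] }  — reduce
  I18: { [L → * f . L], [L → . * f L], [L → . P * L], [L → . f * f], [L → . f], [L → f * f .], [L → f . * f], [L → f .], [P → . * L f], [P → . f], [P → . x P], [P → f .] }  — shift, 3 reduces

I9 contains complete items [L → f .], [P → f .] — reduce-reduce conflict.
I15 contains complete items [L → f .], [P → f .] — reduce-reduce conflict.
I18 contains complete items [L → f .], [L → f * f .], [P → f .] — reduce-reduce conflict.

Answer: Yes — I9: [L → f .] vs [P → f .]; I15: [L → f .] vs [P → f .]; I18: [L → f .] vs [L → f * f .]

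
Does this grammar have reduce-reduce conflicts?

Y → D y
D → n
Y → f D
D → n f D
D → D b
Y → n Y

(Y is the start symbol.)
A reduce-reduce conflict occurs when an LR(0) state has two complete items [A → α .] and [B → β .] — both call for a reduction, and with no lookahead the parser cannot choose between them.

Augment with Y' → Y and build the canonical LR(0) collection (I0 = CLOSURE({[Y' → . Y]}), then GOTO on every symbol after a dot until no new states appear). It has 14 states:
  I0: { [D → . D b], [D → . n f D], [D → . n], [Y → . D y], [Y → . f D], [Y → . n Y], [Y' → . Y] }  — shift
  I1: { [D → D . b], [Y → D . y] }  — shift
  I2: { [Y' → Y .] }  — accept
  I3: { [D → . D b], [D → . n f D], [D → . n], [Y → f . D] }  — shift
  I4: { [D → . D b], [D → . n f D], [D → . n], [D → n . f D], [D → n .], [Y → . D y], [Y → . f D], [Y → . n Y], [Y → n . Y] }  — shift, reduce
  I5: { [Y → n Y .] }  — reduce
  I6: { [D → . D b], [D → . n f D], [D → . n], [D → n f . D], [Y → f . D] }  — shift
  I7: { [D → D . b], [D → n f D .], [Y → f D .] }  — shift, 2 reduces
  I8: { [D → n . f D], [D → n .] }  — shift, reduce
  I9: { [D → . D b], [D → . n f D], [D → . n], [D → n f . D] }  — shift
  I10: { [D → D . b], [D → n f D .] }  — shift, reduce
  I11: { [D → D b .] }  — reduce
  I12: { [D → D . b], [Y → f D .] }  — shift, reduce
  I13: { [Y → D y .] }  — reduce

I7 contains complete items [D → n f D .], [Y → f D .] — reduce-reduce conflict.

Answer: Yes — I7: [D → n f D .] vs [Y → f D .]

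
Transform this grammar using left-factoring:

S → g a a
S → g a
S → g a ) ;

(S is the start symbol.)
Left-factoring transforms A → αβ₁ | αβ₂ into A → αA' and A' → β₁ | β₂
(α is the longest common prefix among the alternatives). Repeat until
no nonterminal has two alternatives with a common prefix.

Round 1: S has alternatives sharing prefix 'g a'. Introduce S': S → g a S'
  Add: S' → a
  Add: S' → ε
  Add: S' → ) ;

No remaining common prefixes — done.

Resulting grammar:
S → g a S'
S' → a
S' → ε
S' → ) ;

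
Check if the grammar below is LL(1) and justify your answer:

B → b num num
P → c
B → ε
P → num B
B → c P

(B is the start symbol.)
Yes, the grammar is LL(1).

A grammar is LL(1) if for each non-terminal N with multiple productions, the predict sets of those productions are pairwise disjoint, where PREDICT(N → α) = (FIRST(α) \ {ε}) ∪ (FOLLOW(N) if α ⇒* ε).

Relevant sets:
  FOLLOW(B) = { $ }

For B:
  PREDICT(B → b num num) = { 'b' }
  PREDICT(B → ε) = { $ }
  PREDICT(B → c P) = { 'c' }
For P:
  PREDICT(P → c) = { 'c' }
  PREDICT(P → num B) = { 'num' }

All predict sets are disjoint. The grammar IS LL(1).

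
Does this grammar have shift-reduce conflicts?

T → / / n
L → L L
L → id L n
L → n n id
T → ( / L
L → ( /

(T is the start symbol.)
Yes — I8: [T → ( / L .] vs [L → . ( /]; I14: [L → L L .] vs [L → . ( /]; I15: [L → id L n .] vs [L → n . n id]

A shift-reduce conflict occurs when an LR(0) state has both:
  - a complete (reduce) item [A → α .] (dot at the end), and
  - a shift item [B → β . c γ] (dot before a terminal).

Augment with T' → T and build the canonical LR(0) collection (I0 = CLOSURE({[T' → . T]}), then GOTO on every symbol after a dot until no new states appear). It has 17 states:
  I0: { [T → . ( / L], [T → . / / n], [T' → . T] }  — shift
  I1: { [T → ( . / L] }  — shift
  I2: { [T → / . / n] }  — shift
  I3: { [T' → T .] }  — accept
  I4: { [T → / / . n] }  — shift
  I5: { [T → / / n .] }  — reduce
  I6: { [L → . ( /], [L → . L L], [L → . id L n], [L → . n n id], [T → ( / . L] }  — shift
  I7: { [L → ( . /] }  — shift
  I8: { [L → . ( /], [L → . L L], [L → . id L n], [L → . n n id], [L → L . L], [T → ( / L .] }  — shift, reduce
  I9: { [L → . ( /], [L → . L L], [L → . id L n], [L → . n n id], [L → id . L n] }  — shift
  I10: { [L → n . n id] }  — shift
  I11: { [L → n n . id] }  — shift
  I12: { [L → n n id .] }  — reduce
  I13: { [L → . ( /], [L → . L L], [L → . id L n], [L → . n n id], [L → L . L], [L → id L . n] }  — shift
  I14: { [L → . ( /], [L → . L L], [L → . id L n], [L → . n n id], [L → L . L], [L → L L .] }  — shift, reduce
  I15: { [L → id L n .], [L → n . n id] }  — shift, reduce
  I16: { [L → ( / .] }  — reduce

I8 contains reduce item [T → ( / L .] and shift items [L → . ( /], [L → . id L n], [L → . n n id] — shift-reduce conflict.
I14 contains reduce item [L → L L .] and shift items [L → . ( /], [L → . id L n], [L → . n n id] — shift-reduce conflict.
I15 contains reduce item [L → id L n .] and shift item [L → n . n id] — shift-reduce conflict.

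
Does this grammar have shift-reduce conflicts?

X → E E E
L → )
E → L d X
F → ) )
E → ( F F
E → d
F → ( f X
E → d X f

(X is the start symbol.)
Yes — I6: [E → d .] vs [E → . ( F F]

Augment with X' → X and build the canonical LR(0) collection (I0 = CLOSURE({[X' → . X]}), then GOTO on every symbol after a dot until no new states appear). It has 20 states:
  I0: { [E → . ( F F], [E → . L d X], [E → . d X f], [E → . d], [L → . )], [X → . E E E], [X' → . X] }  — shift
  I1: { [E → ( . F F], [F → . ( f X], [F → . ) )] }  — shift
  I2: { [L → ) .] }  — reduce
  I3: { [E → . ( F F], [E → . L d X], [E → . d X f], [E → . d], [L → . )], [X → E . E E] }  — shift
  I4: { [E → L . d X] }  — shift
  I5: { [X' → X .] }  — accept
  I6: { [E → . ( F F], [E → . L d X], [E → . d X f], [E → . d], [E → d . X f], [E → d .], [L → . )], [X → . E E E] }  — shift, reduce
  I7: { [E → d X . f] }  — shift
  I8: { [E → d X f .] }  — reduce
  I9: { [E → . ( F F], [E → . L d X], [E → . d X f], [E → . d], [E → L d . X], [L → . )], [X → . E E E] }  — shift
  I10: { [E → L d X .] }  — reduce
  I11: { [E → . ( F F], [E → . L d X], [E → . d X f], [E → . d], [L → . )], [X → E E . E] }  — shift
  I12: { [X → E E E .] }  — reduce
  I13: { [F → ( . f X] }  — shift
  I14: { [F → ) . )] }  — shift
  I15: { [E → ( F . F], [F → . ( f X], [F → . ) )] }  — shift
  I16: { [E → ( F F .] }  — reduce
  I17: { [F → ) ) .] }  — reduce
  I18: { [E → . ( F F], [E → . L d X], [E → . d X f], [E → . d], [F → ( f . X], [L → . )], [X → . E E E] }  — shift
  I19: { [F → ( f X .] }  — reduce

I6 contains reduce item [E → d .] and shift items [E → . ( F F], [E → . d], [E → . d X f], [L → . )] — shift-reduce conflict.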